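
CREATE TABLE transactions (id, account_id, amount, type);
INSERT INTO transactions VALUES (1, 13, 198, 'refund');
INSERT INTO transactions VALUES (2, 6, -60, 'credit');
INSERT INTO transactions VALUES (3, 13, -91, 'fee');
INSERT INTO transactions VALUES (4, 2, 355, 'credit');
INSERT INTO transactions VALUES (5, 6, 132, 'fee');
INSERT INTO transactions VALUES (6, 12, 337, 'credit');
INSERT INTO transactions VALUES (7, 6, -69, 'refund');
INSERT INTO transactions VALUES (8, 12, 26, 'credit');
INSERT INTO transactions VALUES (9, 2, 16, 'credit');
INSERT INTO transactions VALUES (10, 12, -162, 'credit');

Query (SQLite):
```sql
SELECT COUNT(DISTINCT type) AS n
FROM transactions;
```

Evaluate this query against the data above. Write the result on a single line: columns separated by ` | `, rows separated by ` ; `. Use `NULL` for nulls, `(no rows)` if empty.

Count distinct non-NULL type values.

3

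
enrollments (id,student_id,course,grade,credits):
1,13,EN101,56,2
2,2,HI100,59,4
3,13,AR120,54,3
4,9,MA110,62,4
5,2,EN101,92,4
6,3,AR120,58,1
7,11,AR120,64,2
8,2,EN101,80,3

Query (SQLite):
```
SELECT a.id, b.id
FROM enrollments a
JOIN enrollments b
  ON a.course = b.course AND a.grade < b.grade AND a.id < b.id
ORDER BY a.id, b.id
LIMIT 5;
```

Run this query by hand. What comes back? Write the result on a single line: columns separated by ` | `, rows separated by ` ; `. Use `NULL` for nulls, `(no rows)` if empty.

Pairs (a,b) with same course, a.grade < b.grade, a.id < b.id.
course groups: AR120:{3,6,7} EN101:{1,5,8} HI100:{2} MA110:{4}
Ordered by (a.id, b.id); first 5.

1 | 5 ; 1 | 8 ; 3 | 6 ; 3 | 7 ; 6 | 7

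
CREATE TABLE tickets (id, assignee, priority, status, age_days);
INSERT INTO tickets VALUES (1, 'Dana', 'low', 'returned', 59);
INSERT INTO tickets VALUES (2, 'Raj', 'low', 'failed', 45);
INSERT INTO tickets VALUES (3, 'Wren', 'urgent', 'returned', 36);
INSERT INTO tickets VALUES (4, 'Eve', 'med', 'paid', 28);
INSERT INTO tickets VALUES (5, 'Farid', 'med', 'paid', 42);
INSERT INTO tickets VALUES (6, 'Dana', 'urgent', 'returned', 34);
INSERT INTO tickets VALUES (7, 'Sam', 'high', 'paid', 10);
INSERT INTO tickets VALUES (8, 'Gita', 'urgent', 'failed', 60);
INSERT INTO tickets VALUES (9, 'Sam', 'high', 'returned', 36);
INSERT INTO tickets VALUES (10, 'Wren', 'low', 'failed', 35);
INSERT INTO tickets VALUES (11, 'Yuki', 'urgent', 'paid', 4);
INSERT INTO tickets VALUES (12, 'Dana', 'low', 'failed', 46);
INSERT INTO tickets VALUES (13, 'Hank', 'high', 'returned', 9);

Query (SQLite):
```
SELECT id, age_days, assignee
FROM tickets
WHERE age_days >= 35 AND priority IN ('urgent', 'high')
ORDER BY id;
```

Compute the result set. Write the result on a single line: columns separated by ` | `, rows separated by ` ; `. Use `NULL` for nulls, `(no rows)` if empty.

3 | 36 | Wren ; 8 | 60 | Gita ; 9 | 36 | Sam

age_days >= 35: ids {1, 2, 3, 5, 8, 9, 10, 12}
priority IN ('urgent', 'high'): ids {3, 6, 7, 8, 9, 11, 13}
Combine with AND.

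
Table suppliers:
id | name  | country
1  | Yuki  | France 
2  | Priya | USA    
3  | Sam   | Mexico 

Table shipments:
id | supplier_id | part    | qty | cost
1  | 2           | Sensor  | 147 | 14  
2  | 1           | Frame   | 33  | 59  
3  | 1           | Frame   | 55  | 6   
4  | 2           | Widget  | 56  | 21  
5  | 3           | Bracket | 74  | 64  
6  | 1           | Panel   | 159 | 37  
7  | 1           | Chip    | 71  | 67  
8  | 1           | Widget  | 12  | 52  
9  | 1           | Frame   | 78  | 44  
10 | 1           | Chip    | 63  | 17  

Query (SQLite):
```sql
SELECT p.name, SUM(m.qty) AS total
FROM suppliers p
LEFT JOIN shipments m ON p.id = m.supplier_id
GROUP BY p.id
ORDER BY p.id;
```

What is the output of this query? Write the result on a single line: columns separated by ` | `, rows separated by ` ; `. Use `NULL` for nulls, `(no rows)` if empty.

Yuki | 471 ; Priya | 203 ; Sam | 74

LEFT JOIN keeps every suppliers row; unmatched ones get NULL for shipments columns.
Group by suppliers.id and compute SUM(m.qty). SUM over an all-NULL group is NULL.
  1: ids {2, 3, 6, 7, 8, 9, 10} → SUM(m.qty)=471
  2: ids {1, 4} → SUM(m.qty)=203
  3: ids {5} → SUM(m.qty)=74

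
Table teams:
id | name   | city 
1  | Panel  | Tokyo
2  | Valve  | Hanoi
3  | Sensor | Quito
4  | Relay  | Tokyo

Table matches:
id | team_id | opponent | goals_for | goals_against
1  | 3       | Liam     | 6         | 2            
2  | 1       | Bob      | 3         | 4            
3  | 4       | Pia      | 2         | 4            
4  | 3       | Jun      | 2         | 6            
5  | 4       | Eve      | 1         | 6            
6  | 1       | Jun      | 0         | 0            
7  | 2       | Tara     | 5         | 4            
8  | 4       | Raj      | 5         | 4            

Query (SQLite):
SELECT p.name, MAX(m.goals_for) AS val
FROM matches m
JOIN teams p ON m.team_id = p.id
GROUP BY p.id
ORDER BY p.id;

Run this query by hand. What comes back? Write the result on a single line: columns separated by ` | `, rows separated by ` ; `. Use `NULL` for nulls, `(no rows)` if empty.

Join each matches row to its teams via team_id.
Group joined rows by teams.id; compute MAX(m.goals_for) per group.
  1: ids {2, 6} → MAX(m.goals_for)=3
  2: ids {7} → MAX(m.goals_for)=5
  3: ids {1, 4} → MAX(m.goals_for)=6
  4: ids {3, 5, 8} → MAX(m.goals_for)=5

Panel | 3 ; Valve | 5 ; Sensor | 6 ; Relay | 5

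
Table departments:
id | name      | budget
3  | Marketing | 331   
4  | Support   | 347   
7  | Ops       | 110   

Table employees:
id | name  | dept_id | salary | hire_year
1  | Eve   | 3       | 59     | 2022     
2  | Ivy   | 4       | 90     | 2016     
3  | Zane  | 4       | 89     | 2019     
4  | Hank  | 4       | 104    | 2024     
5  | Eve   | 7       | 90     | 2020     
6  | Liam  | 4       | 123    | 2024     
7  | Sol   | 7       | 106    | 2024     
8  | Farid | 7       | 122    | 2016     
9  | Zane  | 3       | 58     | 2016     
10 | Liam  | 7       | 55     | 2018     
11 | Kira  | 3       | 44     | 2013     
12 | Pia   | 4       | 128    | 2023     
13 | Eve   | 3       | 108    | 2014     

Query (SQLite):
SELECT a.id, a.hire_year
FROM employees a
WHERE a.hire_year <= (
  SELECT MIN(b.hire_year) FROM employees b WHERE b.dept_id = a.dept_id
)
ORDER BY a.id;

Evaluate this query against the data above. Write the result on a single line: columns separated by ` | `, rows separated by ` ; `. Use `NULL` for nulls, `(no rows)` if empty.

For each employees row a, compute MIN(hire_year) over rows sharing a.dept_id.
Keep row a if a.hire_year <= that per-group MIN.
  dept_id=3: MIN(hire_year) = 2013
  dept_id=4: MIN(hire_year) = 2016
  dept_id=7: MIN(hire_year) = 2016

2 | 2016 ; 8 | 2016 ; 11 | 2013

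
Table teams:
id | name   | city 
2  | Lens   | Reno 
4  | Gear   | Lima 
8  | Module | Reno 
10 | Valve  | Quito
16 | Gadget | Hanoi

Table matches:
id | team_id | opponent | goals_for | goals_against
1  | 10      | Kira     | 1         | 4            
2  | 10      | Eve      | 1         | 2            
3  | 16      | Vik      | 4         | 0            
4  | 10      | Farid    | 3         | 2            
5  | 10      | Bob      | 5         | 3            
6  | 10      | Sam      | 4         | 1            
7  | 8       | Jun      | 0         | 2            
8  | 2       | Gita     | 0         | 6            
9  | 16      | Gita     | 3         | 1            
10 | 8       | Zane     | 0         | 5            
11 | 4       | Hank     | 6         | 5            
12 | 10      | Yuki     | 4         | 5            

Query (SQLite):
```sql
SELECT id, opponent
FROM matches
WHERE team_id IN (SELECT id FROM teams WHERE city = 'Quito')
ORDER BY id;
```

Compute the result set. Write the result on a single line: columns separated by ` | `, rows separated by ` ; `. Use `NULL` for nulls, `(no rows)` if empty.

Inner query: teams.id where city = 'Quito'.
Outer: keep matches rows whose team_id is in that set.
Inner query → {10}

1 | Kira ; 2 | Eve ; 4 | Farid ; 5 | Bob ; 6 | Sam ; 12 | Yuki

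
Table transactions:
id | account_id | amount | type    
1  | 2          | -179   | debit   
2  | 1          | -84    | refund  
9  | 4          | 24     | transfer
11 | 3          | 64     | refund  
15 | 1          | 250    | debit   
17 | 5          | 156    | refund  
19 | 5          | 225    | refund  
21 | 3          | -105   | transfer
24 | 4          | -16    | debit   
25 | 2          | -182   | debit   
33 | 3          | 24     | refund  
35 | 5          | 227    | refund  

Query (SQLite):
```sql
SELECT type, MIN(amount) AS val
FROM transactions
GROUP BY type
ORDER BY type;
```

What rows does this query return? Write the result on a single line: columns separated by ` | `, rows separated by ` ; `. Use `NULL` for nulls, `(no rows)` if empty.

debit | -182 ; refund | -84 ; transfer | -105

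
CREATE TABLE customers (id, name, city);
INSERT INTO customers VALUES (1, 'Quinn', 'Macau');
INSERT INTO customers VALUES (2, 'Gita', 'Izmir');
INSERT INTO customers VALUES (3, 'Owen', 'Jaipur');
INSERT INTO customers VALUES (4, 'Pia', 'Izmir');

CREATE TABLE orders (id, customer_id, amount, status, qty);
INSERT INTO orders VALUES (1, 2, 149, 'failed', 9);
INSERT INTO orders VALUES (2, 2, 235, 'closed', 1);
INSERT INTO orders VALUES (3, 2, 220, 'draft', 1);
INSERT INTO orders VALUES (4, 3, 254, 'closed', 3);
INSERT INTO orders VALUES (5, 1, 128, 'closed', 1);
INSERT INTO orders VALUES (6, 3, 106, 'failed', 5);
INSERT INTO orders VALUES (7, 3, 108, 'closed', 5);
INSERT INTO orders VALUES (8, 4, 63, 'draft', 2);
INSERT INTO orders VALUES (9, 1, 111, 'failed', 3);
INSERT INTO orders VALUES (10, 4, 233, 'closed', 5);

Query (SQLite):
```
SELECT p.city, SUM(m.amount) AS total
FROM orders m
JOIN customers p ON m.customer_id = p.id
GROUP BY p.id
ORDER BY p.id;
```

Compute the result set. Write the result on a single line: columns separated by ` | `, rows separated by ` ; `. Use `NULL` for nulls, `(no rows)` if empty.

Join each orders row to its customers via customer_id.
Group joined rows by customers.id; compute SUM(m.amount) per group.
  1: ids {5, 9} → SUM(m.amount)=239
  2: ids {1, 2, 3} → SUM(m.amount)=604
  3: ids {4, 6, 7} → SUM(m.amount)=468
  4: ids {8, 10} → SUM(m.amount)=296

Macau | 239 ; Izmir | 604 ; Jaipur | 468 ; Izmir | 296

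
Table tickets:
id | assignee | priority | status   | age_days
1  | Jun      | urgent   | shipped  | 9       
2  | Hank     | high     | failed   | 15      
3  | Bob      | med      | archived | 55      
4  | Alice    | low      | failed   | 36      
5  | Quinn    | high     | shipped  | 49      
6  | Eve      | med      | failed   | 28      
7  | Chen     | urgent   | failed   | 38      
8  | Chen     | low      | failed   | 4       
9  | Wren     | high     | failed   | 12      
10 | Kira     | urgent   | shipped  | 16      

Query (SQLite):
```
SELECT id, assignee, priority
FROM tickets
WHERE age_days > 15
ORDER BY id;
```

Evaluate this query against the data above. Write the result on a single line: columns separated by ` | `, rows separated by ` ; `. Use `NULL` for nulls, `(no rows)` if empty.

3 | Bob | med ; 4 | Alice | low ; 5 | Quinn | high ; 6 | Eve | med ; 7 | Chen | urgent ; 10 | Kira | urgent

age_days > 15: ids {3, 4, 5, 6, 7, 10}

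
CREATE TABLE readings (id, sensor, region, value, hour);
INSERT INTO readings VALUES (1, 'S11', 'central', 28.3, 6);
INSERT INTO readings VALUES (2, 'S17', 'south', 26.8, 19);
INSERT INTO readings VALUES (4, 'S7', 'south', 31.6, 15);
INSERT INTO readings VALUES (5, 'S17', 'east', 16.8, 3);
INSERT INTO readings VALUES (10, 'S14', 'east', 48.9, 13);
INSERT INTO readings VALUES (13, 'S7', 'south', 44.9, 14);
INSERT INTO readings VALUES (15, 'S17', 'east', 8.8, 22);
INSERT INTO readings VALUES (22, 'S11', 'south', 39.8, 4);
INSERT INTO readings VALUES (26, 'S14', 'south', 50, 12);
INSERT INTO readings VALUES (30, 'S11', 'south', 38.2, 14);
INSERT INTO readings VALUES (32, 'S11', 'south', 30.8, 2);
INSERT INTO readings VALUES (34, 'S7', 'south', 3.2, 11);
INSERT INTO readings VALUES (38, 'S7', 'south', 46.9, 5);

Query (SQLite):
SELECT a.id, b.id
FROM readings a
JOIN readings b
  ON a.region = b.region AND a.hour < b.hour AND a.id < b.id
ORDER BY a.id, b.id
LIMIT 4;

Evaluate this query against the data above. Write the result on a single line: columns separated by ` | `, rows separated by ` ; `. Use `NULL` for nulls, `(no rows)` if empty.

Pairs (a,b) with same region, a.hour < b.hour, a.id < b.id.
region groups: central:{1} east:{5,10,15} south:{2,4,13,22,26,30,32,34,38}
Ordered by (a.id, b.id); first 4.

5 | 10 ; 5 | 15 ; 10 | 15 ; 22 | 26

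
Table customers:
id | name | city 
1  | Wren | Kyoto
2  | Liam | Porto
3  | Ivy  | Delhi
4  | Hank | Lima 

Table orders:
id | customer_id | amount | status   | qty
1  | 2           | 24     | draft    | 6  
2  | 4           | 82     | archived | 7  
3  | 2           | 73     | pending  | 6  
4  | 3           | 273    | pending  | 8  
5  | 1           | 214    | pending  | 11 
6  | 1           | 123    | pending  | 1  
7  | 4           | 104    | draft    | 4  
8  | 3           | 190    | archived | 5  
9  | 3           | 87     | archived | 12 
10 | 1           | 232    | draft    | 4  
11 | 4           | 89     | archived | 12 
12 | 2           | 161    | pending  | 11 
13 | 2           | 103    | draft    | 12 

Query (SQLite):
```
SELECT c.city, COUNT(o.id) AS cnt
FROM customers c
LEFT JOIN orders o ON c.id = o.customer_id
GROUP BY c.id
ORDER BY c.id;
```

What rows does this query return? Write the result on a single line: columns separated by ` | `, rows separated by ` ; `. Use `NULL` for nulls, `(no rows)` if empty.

Kyoto | 3 ; Porto | 4 ; Delhi | 3 ; Lima | 3

LEFT JOIN keeps every customers row; unmatched ones get NULL for orders columns.
Group by customers.id and compute COUNT(o.id). COUNT(col) of an all-NULL group is 0.
  1: ids {5, 6, 10} → COUNT(o.id)=3
  2: ids {1, 3, 12, 13} → COUNT(o.id)=4
  3: ids {4, 8, 9} → COUNT(o.id)=3
  4: ids {2, 7, 11} → COUNT(o.id)=3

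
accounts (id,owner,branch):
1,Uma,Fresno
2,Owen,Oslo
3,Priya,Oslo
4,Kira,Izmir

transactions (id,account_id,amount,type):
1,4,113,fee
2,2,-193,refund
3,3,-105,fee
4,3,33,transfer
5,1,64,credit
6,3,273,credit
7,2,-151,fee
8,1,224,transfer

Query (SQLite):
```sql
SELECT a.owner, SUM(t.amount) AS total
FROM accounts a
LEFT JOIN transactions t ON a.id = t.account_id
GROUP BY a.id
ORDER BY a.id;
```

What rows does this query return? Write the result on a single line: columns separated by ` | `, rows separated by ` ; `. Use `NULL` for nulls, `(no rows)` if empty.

LEFT JOIN keeps every accounts row; unmatched ones get NULL for transactions columns.
Group by accounts.id and compute SUM(t.amount). SUM over an all-NULL group is NULL.
  1: ids {5, 8} → SUM(t.amount)=288
  2: ids {2, 7} → SUM(t.amount)=-344
  3: ids {3, 4, 6} → SUM(t.amount)=201
  4: ids {1} → SUM(t.amount)=113

Uma | 288 ; Owen | -344 ; Priya | 201 ; Kira | 113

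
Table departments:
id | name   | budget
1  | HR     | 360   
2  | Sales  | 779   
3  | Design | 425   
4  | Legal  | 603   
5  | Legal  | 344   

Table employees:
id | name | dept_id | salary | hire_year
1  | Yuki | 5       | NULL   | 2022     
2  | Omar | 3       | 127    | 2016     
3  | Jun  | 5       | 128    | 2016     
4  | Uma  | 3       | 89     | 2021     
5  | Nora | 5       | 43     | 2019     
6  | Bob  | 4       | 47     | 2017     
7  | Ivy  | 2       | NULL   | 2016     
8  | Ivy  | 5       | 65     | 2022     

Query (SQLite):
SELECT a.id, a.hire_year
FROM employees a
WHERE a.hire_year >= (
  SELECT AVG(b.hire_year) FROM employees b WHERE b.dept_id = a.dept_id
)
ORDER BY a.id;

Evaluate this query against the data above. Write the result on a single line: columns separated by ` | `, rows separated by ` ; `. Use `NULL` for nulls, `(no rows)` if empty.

For each employees row a, compute AVG(hire_year) over rows sharing a.dept_id.
Keep row a if a.hire_year >= that per-group AVG.
  dept_id=2: AVG(hire_year) = 2016.0
  dept_id=3: AVG(hire_year) = 2018.5
  dept_id=4: AVG(hire_year) = 2017.0
  dept_id=5: AVG(hire_year) = 2019.75

1 | 2022 ; 4 | 2021 ; 6 | 2017 ; 7 | 2016 ; 8 | 2022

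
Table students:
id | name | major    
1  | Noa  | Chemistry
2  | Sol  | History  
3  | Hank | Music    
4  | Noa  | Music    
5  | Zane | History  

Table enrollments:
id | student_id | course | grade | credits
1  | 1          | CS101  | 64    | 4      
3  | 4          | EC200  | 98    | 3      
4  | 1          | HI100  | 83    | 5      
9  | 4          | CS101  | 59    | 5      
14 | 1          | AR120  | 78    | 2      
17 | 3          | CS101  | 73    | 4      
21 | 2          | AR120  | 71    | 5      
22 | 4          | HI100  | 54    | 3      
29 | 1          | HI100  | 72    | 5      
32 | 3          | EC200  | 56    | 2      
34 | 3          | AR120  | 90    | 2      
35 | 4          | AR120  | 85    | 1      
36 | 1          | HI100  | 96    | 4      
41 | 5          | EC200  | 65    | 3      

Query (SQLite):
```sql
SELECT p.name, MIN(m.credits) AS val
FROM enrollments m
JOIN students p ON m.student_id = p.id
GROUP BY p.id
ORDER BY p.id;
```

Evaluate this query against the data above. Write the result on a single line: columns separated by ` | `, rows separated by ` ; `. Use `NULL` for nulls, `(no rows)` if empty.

Join each enrollments row to its students via student_id.
Group joined rows by students.id; compute MIN(m.credits) per group.
  1: ids {1, 4, 14, 29, 36} → MIN(m.credits)=2
  2: ids {21} → MIN(m.credits)=5
  3: ids {17, 32, 34} → MIN(m.credits)=2
  4: ids {3, 9, 22, 35} → MIN(m.credits)=1
  5: ids {41} → MIN(m.credits)=3

Noa | 2 ; Sol | 5 ; Hank | 2 ; Noa | 1 ; Zane | 3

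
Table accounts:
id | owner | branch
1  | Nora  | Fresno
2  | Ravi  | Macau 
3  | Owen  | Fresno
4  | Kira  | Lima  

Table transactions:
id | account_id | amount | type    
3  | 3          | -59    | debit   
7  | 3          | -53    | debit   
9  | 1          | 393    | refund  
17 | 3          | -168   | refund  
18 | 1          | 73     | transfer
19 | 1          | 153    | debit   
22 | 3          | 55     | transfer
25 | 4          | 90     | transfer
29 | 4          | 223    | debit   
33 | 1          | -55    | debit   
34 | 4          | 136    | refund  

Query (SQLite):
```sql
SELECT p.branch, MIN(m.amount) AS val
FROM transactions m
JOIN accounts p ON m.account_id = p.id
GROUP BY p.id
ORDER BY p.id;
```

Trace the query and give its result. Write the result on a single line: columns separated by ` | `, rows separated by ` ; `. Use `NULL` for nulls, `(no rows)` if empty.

Fresno | -55 ; Fresno | -168 ; Lima | 90

Join each transactions row to its accounts via account_id.
Group joined rows by accounts.id; compute MIN(m.amount) per group.
  1: ids {9, 18, 19, 33} → MIN(m.amount)=-55
  3: ids {3, 7, 17, 22} → MIN(m.amount)=-168
  4: ids {25, 29, 34} → MIN(m.amount)=90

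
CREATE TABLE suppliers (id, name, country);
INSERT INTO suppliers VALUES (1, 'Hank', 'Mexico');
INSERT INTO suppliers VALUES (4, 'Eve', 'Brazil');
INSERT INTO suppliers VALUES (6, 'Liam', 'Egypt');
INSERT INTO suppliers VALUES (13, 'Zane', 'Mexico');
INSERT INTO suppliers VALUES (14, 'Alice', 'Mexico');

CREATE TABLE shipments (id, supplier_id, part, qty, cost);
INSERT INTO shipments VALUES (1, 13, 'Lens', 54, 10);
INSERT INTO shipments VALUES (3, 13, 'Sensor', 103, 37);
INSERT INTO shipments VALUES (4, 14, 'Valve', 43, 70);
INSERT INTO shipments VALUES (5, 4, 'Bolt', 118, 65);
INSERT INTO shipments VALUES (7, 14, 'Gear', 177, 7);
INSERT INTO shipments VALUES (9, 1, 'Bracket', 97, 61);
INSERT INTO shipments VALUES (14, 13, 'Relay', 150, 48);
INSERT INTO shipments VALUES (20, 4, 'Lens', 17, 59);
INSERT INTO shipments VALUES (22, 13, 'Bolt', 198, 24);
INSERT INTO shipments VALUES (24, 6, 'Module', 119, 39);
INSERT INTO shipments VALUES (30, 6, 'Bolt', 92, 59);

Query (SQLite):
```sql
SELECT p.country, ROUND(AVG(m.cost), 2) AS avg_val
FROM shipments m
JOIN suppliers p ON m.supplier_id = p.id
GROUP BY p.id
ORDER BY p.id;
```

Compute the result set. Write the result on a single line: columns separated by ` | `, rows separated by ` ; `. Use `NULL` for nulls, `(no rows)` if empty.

Mexico | 61 ; Brazil | 62 ; Egypt | 49 ; Mexico | 29.75 ; Mexico | 38.5

Join each shipments row to its suppliers via supplier_id.
Group joined rows by suppliers.id; compute ROUND(AVG(m.cost), 2) per group.
  1: ids {9} → ROUND(AVG(m.cost), 2)=61
  4: ids {5, 20} → ROUND(AVG(m.cost), 2)=62
  6: ids {24, 30} → ROUND(AVG(m.cost), 2)=49
  13: ids {1, 3, 14, 22} → ROUND(AVG(m.cost), 2)=29.75
  14: ids {4, 7} → ROUND(AVG(m.cost), 2)=38.5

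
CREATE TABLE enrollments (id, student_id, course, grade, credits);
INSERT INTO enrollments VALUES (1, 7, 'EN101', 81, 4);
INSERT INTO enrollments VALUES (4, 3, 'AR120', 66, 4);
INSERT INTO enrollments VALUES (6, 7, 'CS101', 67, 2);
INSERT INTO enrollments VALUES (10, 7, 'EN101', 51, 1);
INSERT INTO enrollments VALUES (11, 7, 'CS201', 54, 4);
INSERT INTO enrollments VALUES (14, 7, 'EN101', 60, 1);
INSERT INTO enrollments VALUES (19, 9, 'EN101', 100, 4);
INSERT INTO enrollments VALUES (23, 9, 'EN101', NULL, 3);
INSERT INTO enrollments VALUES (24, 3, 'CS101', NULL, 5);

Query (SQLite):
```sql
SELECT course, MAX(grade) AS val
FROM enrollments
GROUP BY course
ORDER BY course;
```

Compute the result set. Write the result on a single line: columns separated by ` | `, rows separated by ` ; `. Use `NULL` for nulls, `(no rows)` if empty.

Partition enrollments by course; compute MAX(grade) within each group.
  AR120: ids {4} → MAX(grade)=66
  CS101: ids {6, 24} → MAX(grade)=67
  CS201: ids {11} → MAX(grade)=54
  EN101: ids {1, 10, 14, 19, 23} → MAX(grade)=100

AR120 | 66 ; CS101 | 67 ; CS201 | 54 ; EN101 | 100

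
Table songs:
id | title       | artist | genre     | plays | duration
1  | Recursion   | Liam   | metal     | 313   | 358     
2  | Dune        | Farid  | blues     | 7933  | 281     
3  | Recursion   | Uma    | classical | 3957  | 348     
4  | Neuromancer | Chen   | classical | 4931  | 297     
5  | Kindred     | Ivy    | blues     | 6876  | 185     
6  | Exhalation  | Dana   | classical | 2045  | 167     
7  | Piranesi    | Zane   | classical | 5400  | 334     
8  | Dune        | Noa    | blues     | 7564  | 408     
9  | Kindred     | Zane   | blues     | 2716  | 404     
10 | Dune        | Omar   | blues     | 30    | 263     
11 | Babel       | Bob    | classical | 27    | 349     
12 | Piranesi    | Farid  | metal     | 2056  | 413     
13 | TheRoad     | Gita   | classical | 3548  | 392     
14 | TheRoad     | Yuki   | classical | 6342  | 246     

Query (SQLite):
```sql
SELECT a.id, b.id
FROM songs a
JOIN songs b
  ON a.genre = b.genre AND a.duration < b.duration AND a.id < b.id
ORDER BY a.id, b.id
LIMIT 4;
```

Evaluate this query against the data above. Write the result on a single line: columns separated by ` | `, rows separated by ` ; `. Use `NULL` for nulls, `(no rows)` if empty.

Pairs (a,b) with same genre, a.duration < b.duration, a.id < b.id.
genre groups: blues:{2,5,8,9,10} classical:{3,4,6,7,11,13,14} metal:{1,12}
Ordered by (a.id, b.id); first 4.

1 | 12 ; 2 | 8 ; 2 | 9 ; 3 | 11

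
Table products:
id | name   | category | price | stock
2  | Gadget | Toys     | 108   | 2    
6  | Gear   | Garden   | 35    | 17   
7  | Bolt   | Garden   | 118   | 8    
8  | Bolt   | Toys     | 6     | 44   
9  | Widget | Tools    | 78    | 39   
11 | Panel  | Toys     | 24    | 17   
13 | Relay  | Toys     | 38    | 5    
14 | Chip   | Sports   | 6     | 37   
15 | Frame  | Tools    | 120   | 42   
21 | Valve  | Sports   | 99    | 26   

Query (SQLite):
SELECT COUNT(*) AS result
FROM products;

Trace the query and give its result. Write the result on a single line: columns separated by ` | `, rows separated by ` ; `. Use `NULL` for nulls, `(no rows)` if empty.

10

All stock values: [2, 17, 8, 44, 39, 17, 5, 37, 42, 26].
COUNT(*) counts rows → 10.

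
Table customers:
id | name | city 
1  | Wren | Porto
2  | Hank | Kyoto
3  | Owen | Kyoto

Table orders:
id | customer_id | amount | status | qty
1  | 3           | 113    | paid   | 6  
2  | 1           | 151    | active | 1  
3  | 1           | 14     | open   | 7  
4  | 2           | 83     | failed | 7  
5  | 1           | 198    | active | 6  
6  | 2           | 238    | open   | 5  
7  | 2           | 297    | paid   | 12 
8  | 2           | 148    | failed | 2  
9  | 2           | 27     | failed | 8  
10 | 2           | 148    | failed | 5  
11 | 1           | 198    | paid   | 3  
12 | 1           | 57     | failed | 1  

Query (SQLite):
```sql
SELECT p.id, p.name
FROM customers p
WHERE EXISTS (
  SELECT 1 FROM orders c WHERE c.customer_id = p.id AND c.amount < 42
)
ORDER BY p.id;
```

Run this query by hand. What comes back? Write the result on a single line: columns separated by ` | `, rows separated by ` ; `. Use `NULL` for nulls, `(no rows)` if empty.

1 | Wren ; 2 | Hank

For each customers row, check whether any orders with matching customer_id has amount < 42.
Keep rows where that is true.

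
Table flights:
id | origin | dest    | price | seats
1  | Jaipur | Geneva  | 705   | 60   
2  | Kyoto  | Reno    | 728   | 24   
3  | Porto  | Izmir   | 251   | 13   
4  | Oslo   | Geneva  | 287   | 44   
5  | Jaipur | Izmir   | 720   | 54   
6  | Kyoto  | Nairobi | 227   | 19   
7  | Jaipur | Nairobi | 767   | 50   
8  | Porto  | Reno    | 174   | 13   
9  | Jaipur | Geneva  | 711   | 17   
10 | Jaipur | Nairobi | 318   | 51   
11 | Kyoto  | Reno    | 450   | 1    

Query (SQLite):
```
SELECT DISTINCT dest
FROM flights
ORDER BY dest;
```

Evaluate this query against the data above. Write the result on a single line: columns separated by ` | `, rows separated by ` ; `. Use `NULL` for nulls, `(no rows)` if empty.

Collect distinct dest values from flights.

Geneva ; Izmir ; Nairobi ; Reno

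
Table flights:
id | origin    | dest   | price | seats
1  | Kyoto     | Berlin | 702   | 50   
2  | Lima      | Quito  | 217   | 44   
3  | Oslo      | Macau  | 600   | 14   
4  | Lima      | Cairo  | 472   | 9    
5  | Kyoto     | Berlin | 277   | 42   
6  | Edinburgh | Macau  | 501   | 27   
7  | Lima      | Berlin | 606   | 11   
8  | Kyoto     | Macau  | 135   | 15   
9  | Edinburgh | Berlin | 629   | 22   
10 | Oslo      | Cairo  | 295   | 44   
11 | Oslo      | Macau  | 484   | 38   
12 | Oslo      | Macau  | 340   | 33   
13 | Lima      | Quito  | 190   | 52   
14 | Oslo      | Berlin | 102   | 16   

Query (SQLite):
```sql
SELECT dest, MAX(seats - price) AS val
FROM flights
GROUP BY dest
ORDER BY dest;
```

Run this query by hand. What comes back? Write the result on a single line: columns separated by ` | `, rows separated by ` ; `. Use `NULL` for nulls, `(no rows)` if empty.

For each row compute seats - price.
Group by dest; take MAX of the expression per group.
  Berlin: ids {1, 5, 7, 9, 14} → MAX(seats - price)=-86
  Cairo: ids {4, 10} → MAX(seats - price)=-251
  Macau: ids {3, 6, 8, 11, 12} → MAX(seats - price)=-120
  Quito: ids {2, 13} → MAX(seats - price)=-138

Berlin | -86 ; Cairo | -251 ; Macau | -120 ; Quito | -138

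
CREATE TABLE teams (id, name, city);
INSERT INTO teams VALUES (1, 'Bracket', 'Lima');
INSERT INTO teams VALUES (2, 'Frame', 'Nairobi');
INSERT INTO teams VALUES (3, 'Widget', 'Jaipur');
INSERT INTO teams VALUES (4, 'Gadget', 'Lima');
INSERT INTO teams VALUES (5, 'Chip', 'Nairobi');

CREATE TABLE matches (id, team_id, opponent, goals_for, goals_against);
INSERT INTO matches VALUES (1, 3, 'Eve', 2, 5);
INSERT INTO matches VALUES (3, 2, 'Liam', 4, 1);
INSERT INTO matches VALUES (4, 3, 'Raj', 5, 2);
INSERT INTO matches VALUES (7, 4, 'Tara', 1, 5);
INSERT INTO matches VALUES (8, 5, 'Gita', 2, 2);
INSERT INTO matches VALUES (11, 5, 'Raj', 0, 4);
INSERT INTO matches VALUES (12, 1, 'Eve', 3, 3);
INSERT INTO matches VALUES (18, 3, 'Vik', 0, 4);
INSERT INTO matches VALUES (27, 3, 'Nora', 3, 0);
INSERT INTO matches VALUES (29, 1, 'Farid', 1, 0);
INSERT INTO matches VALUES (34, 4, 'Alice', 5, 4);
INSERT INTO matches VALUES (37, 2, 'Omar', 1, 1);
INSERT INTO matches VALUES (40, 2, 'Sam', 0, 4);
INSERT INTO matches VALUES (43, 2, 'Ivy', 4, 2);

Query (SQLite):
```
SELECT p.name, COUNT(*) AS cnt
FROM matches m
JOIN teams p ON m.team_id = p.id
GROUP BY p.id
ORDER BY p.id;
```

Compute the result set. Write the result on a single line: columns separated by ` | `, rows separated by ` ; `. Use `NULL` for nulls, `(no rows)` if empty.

Join each matches row to its teams via team_id.
Group joined rows by teams.id; compute COUNT(*) per group.
  1: ids {12, 29} → COUNT(*)=2
  2: ids {3, 37, 40, 43} → COUNT(*)=4
  3: ids {1, 4, 18, 27} → COUNT(*)=4
  4: ids {7, 34} → COUNT(*)=2
  5: ids {8, 11} → COUNT(*)=2

Bracket | 2 ; Frame | 4 ; Widget | 4 ; Gadget | 2 ; Chip | 2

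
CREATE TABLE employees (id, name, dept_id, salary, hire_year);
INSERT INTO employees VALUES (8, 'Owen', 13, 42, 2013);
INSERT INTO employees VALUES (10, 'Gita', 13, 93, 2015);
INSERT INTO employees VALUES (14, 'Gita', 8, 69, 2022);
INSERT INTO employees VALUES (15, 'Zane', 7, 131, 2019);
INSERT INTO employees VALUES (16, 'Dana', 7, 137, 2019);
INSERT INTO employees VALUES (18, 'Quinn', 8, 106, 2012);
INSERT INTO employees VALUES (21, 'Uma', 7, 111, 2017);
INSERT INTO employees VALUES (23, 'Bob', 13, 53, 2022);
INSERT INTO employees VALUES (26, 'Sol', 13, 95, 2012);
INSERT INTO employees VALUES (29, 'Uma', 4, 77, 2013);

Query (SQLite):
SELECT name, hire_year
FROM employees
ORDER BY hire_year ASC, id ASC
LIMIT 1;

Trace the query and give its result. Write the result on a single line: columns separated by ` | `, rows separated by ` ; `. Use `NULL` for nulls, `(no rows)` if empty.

Quinn | 2012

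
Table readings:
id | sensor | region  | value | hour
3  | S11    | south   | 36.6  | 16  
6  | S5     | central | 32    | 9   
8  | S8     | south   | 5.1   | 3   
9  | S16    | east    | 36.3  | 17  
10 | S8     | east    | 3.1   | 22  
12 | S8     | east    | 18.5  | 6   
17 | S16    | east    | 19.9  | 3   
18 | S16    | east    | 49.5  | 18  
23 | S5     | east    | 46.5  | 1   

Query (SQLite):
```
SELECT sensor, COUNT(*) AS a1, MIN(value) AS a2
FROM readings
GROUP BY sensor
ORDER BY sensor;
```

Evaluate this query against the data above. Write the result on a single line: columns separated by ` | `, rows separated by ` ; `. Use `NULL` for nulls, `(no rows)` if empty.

Group readings by sensor.
Per group compute: COUNT(*), MIN(value).
  S11: ids {3} → COUNT(*)=1, MIN(value)=36.6
  S16: ids {9, 17, 18} → COUNT(*)=3, MIN(value)=19.9
  S5: ids {6, 23} → COUNT(*)=2, MIN(value)=32
  S8: ids {8, 10, 12} → COUNT(*)=3, MIN(value)=3.1

S11 | 1 | 36.6 ; S16 | 3 | 19.9 ; S5 | 2 | 32 ; S8 | 3 | 3.1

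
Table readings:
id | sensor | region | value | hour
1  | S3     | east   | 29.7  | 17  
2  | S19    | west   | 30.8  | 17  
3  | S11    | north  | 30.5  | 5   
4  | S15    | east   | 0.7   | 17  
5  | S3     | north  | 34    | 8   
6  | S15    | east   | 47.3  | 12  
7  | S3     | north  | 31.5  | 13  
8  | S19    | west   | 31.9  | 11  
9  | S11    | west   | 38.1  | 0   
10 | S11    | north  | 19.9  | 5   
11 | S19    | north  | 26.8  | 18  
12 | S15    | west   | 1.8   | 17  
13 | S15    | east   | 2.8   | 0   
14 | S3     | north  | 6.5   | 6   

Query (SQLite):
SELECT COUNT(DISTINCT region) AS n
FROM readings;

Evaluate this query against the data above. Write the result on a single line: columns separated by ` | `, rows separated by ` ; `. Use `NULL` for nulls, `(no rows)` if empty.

3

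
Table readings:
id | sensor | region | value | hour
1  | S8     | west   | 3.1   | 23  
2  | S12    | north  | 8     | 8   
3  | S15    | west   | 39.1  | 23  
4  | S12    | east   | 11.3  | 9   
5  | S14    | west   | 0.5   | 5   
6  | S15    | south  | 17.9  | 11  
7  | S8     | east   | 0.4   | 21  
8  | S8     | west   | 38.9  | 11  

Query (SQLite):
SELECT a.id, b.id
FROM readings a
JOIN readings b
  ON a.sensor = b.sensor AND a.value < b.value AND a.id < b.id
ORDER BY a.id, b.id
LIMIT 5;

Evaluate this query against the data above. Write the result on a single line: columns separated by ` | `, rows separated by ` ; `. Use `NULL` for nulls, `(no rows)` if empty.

1 | 8 ; 2 | 4 ; 7 | 8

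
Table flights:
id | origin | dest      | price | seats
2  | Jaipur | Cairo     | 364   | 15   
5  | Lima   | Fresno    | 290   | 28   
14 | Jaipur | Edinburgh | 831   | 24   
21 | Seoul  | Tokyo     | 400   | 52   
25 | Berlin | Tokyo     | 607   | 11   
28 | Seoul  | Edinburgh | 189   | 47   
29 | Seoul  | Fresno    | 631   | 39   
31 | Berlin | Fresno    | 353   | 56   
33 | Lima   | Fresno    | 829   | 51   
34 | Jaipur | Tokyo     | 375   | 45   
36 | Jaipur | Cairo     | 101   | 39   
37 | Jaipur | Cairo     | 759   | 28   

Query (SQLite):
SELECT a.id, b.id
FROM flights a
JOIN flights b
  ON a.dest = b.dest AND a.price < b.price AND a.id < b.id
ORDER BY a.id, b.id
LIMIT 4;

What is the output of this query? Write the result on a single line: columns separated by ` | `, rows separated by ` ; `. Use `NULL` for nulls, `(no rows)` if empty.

Pairs (a,b) with same dest, a.price < b.price, a.id < b.id.
dest groups: Cairo:{2,36,37} Edinburgh:{14,28} Fresno:{5,29,31,33} Tokyo:{21,25,34}
Ordered by (a.id, b.id); first 4.

2 | 37 ; 5 | 29 ; 5 | 31 ; 5 | 33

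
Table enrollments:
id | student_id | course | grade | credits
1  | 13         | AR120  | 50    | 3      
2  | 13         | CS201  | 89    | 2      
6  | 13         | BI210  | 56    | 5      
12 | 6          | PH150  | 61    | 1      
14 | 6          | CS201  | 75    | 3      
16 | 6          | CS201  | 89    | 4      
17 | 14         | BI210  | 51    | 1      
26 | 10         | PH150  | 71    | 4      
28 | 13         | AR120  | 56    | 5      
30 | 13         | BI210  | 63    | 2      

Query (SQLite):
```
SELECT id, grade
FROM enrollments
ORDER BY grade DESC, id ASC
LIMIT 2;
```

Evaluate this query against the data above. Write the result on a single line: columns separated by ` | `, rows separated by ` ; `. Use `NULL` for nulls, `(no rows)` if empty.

2 | 89 ; 16 | 89

Sort by grade desc, tiebreak id asc: (89, id=2), (89, id=16), (75, id=14), (71, id=26), (63, id=30) …. Take first 2.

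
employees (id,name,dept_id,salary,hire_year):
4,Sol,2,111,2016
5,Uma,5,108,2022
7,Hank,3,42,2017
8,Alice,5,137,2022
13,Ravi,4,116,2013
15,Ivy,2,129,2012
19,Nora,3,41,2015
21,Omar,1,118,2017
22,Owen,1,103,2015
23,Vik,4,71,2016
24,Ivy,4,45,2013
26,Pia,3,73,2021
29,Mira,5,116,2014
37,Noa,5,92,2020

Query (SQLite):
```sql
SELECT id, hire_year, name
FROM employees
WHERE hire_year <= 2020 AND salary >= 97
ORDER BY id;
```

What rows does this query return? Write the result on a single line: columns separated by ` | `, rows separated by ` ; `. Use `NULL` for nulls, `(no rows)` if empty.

hire_year <= 2020: ids {4, 7, 13, 15, 19, 21, 22, 23, 24, 29, 37}
salary >= 97: ids {4, 5, 8, 13, 15, 21, 22, 29}
Combine with AND.

4 | 2016 | Sol ; 13 | 2013 | Ravi ; 15 | 2012 | Ivy ; 21 | 2017 | Omar ; 22 | 2015 | Owen ; 29 | 2014 | Mira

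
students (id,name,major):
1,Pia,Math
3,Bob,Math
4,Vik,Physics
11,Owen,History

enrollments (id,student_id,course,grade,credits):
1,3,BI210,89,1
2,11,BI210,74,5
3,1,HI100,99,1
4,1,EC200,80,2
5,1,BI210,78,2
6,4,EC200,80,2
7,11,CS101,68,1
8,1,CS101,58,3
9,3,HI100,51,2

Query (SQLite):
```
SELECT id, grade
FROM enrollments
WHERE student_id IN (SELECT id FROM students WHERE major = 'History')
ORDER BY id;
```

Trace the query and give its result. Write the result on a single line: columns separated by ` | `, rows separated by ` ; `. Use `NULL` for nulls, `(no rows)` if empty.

Inner query: students.id where major = 'History'.
Outer: keep enrollments rows whose student_id is in that set.
Inner query → {11}

2 | 74 ; 7 | 68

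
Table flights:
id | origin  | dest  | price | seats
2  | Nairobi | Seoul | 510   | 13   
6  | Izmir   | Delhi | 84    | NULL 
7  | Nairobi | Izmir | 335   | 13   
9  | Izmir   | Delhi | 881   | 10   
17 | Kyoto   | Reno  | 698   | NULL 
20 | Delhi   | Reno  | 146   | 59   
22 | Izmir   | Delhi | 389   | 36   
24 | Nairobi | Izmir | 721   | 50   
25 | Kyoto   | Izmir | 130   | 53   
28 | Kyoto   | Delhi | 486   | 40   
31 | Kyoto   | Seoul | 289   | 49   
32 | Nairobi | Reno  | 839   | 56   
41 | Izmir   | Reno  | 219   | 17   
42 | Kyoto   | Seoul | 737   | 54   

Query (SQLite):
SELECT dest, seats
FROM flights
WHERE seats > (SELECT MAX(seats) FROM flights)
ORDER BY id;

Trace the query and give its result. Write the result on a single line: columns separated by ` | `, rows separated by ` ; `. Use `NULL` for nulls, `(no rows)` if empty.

Scalar subquery: MAX(seats) over all flights rows = 59.
Keep rows where seats > that value.

(no rows)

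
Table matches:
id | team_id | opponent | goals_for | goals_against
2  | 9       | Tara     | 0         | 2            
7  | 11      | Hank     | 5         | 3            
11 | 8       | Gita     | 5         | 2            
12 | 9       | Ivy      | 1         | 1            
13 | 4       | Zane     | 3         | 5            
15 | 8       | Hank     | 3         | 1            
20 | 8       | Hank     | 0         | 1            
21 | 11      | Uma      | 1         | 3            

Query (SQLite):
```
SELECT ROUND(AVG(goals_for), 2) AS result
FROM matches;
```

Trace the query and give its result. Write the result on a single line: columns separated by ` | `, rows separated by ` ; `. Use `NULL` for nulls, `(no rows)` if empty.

All goals_for values: [0, 5, 5, 1, 3, 3, 0, 1].
AVG = 18 / 8 (rounded to 2 dp).

2.25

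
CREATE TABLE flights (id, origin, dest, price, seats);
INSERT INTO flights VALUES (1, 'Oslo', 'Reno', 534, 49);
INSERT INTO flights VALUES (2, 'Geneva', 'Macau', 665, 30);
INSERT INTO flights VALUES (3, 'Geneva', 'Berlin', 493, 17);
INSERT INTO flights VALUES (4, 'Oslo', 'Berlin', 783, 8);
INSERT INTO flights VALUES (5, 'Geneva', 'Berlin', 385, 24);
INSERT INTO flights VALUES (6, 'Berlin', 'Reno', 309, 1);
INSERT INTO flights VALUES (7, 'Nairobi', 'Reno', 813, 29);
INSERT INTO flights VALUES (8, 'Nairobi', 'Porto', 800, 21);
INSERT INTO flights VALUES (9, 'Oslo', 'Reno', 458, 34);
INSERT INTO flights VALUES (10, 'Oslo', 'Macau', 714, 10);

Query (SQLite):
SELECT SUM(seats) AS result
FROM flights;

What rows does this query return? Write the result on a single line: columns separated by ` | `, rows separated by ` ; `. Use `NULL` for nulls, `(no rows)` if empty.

223

All seats values: [49, 30, 17, 8, 24, 1, 29, 21, 34, 10].
SUM of non-NULL values = 223.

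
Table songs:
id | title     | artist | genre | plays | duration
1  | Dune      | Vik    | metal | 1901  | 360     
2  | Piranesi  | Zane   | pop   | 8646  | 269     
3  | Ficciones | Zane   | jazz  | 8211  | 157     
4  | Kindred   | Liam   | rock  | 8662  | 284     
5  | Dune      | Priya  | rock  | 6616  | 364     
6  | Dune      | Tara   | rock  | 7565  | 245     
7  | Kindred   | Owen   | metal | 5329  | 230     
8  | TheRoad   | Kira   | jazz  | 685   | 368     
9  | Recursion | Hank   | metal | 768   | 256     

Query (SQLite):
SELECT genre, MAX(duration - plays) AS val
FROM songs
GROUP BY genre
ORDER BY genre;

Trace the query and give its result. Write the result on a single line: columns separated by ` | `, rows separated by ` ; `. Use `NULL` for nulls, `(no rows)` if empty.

For each row compute duration - plays.
Group by genre; take MAX of the expression per group.
  jazz: ids {3, 8} → MAX(duration - plays)=-317
  metal: ids {1, 7, 9} → MAX(duration - plays)=-512
  pop: ids {2} → MAX(duration - plays)=-8377
  rock: ids {4, 5, 6} → MAX(duration - plays)=-6252

jazz | -317 ; metal | -512 ; pop | -8377 ; rock | -6252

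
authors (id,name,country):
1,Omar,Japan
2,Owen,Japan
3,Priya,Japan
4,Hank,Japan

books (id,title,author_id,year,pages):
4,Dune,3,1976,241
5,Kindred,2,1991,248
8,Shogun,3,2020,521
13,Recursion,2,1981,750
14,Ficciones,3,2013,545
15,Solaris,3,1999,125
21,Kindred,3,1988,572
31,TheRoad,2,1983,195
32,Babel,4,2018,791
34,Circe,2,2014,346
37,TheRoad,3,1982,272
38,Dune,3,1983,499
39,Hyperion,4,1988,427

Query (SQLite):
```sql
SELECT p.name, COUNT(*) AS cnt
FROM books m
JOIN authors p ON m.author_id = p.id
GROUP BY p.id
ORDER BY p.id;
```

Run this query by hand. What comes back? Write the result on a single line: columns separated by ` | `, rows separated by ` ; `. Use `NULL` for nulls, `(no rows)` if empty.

Owen | 4 ; Priya | 7 ; Hank | 2

Join each books row to its authors via author_id.
Group joined rows by authors.id; compute COUNT(*) per group.
  2: ids {5, 13, 31, 34} → COUNT(*)=4
  3: ids {4, 8, 14, 15, 21, 37, 38} → COUNT(*)=7
  4: ids {32, 39} → COUNT(*)=2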